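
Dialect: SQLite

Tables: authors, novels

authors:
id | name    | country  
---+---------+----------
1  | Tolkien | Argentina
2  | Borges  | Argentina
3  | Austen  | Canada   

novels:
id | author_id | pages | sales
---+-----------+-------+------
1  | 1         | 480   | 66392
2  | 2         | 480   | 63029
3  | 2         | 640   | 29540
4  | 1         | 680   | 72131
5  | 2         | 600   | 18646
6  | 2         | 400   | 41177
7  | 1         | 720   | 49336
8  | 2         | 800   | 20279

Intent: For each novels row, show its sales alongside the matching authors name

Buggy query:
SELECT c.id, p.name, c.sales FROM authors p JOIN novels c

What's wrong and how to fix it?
Bug: JOIN with no ON clause produces a cartesian product; every novels row pairs with every authors row

Fix: Specify the join condition linking the foreign key to the parent id

Corrected query:
SELECT c.id, p.name, c.sales FROM authors p JOIN novels c ON c.author_id = p.id

Result:
id | name    | sales
---+---------+------
1  | Tolkien | 66392
2  | Borges  | 63029
3  | Borges  | 29540
4  | Tolkien | 72131
5  | Borges  | 18646
6  | Borges  | 41177
7  | Tolkien | 49336
8  | Borges  | 20279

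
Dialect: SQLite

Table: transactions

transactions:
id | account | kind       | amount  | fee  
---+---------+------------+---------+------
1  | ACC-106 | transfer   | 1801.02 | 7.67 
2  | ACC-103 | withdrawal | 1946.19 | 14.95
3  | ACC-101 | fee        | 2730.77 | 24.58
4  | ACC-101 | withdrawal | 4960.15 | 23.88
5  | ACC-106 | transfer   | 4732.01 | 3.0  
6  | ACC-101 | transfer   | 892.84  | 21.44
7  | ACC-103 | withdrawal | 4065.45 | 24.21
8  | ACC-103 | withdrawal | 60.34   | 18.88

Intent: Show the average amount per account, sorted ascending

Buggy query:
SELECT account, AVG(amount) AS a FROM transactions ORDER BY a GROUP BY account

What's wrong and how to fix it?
Bug: ORDER BY appears before GROUP BY; SQL clause order requires GROUP BY first

Fix: Move ORDER BY to the end, after GROUP BY

Corrected query:
SELECT account, AVG(amount) AS a FROM transactions GROUP BY account ORDER BY a

Result:
account | a          
--------+------------
ACC-103 | 2023.993333
ACC-101 | 2861.253333
ACC-106 | 3266.515   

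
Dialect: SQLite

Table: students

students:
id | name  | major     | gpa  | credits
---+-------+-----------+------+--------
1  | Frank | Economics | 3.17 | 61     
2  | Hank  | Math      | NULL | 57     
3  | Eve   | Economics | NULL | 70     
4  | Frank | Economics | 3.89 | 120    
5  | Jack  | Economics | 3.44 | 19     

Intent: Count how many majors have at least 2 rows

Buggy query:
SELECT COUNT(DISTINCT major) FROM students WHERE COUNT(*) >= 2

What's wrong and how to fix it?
Bug: WHERE filters individual rows, not groups, so a group-level COUNT is invalid there

Fix: Use a subquery that GROUPs and filters with HAVING, then count its rows

Corrected query:
SELECT COUNT(*) FROM (SELECT major FROM students GROUP BY major HAVING COUNT(*) >= 2)

Result:
COUNT(*)
--------
1       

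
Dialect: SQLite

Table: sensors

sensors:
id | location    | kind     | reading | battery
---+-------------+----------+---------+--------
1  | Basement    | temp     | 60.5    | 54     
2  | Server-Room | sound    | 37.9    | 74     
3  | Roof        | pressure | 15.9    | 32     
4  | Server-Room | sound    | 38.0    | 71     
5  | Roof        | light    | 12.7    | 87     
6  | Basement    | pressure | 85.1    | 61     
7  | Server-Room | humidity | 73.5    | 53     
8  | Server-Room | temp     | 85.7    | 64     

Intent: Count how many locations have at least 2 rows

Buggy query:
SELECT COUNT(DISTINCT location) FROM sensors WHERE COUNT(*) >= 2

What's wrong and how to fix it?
Bug: WHERE filters individual rows, not groups, so a group-level COUNT is invalid there

Fix: Group first with HAVING COUNT(*) >= 2, then COUNT the resulting groups

Corrected query:
SELECT COUNT(*) FROM (SELECT location FROM sensors GROUP BY location HAVING COUNT(*) >= 2)

Result:
COUNT(*)
--------
3       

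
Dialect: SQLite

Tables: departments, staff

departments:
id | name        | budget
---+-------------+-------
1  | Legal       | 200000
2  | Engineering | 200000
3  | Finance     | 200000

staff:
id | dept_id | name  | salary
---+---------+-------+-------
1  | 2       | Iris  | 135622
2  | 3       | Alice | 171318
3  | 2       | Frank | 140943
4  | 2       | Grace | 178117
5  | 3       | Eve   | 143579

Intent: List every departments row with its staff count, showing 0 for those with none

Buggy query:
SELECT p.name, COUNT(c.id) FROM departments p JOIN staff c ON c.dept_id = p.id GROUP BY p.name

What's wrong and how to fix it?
Bug: INNER JOIN drops departments rows that have no matching staff rows

Fix: Switch to LEFT JOIN to retain unmatched parent rows

Corrected query:
SELECT p.name, COUNT(c.id) FROM departments p LEFT JOIN staff c ON c.dept_id = p.id GROUP BY p.name

Result:
name        | COUNT(c.id)
------------+------------
Engineering | 3          
Finance     | 2          
Legal       | 0          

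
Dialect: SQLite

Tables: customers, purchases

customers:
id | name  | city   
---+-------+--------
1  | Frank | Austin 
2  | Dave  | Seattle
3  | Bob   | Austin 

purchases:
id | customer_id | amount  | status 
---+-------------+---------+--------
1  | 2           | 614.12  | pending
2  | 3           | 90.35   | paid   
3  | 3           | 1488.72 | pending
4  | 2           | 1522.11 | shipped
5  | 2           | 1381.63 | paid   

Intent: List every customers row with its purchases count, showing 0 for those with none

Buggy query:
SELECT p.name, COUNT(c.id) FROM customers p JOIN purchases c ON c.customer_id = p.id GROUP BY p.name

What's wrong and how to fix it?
Bug: INNER JOIN drops customers rows that have no matching purchases rows

Fix: Switch to LEFT JOIN to retain unmatched parent rows

Corrected query:
SELECT p.name, COUNT(c.id) FROM customers p LEFT JOIN purchases c ON c.customer_id = p.id GROUP BY p.name

Result:
name  | COUNT(c.id)
------+------------
Bob   | 2          
Dave  | 3          
Frank | 0          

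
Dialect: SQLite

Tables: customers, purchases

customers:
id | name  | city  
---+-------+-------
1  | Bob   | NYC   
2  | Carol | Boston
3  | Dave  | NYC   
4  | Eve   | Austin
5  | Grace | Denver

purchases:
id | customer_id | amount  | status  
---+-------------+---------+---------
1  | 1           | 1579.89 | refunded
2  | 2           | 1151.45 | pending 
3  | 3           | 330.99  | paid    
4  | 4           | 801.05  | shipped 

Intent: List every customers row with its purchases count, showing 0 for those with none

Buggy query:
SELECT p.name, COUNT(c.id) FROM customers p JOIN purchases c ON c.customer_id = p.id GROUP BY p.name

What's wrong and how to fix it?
Bug: INNER JOIN drops customers rows that have no matching purchases rows

Fix: Switch to LEFT JOIN to retain unmatched parent rows

Corrected query:
SELECT p.name, COUNT(c.id) FROM customers p LEFT JOIN purchases c ON c.customer_id = p.id GROUP BY p.name

Result:
name  | COUNT(c.id)
------+------------
Bob   | 1          
Carol | 1          
Dave  | 1          
Eve   | 1          
Grace | 0          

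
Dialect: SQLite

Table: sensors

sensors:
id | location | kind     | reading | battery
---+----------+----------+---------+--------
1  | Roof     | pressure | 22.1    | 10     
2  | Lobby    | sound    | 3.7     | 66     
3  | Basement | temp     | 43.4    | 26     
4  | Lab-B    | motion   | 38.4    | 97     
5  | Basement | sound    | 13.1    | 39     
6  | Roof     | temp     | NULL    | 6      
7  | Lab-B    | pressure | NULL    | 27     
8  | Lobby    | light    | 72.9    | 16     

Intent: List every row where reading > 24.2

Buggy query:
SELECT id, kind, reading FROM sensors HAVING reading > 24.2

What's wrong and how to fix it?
Bug: HAVING filters the output of aggregation, but this query has no GROUP BY and no aggregate functions, so SQLite rejects it (HAVING clause on a non-aggregate query); the condition here is per row

Fix: Replace HAVING with WHERE since the condition applies to individual rows

Corrected query:
SELECT id, kind, reading FROM sensors WHERE reading > 24.2

Result:
id | kind   | reading
---+--------+--------
3  | temp   | 43.4   
4  | motion | 38.4   
8  | light  | 72.9   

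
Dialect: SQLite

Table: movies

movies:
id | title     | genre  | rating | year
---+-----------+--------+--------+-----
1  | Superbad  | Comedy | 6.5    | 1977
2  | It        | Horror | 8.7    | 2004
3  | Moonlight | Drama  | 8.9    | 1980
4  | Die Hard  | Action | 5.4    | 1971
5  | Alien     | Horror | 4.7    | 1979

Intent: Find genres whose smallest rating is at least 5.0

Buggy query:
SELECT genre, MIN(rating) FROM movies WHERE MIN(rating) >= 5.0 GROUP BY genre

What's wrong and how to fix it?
Bug: MIN() in WHERE is a misuse of aggregate

Fix: Use HAVING for the per-group MIN condition

Corrected query:
SELECT genre, MIN(rating) FROM movies GROUP BY genre HAVING MIN(rating) >= 5.0

Result:
genre  | MIN(rating)
-------+------------
Action | 5.4        
Comedy | 6.5        
Drama  | 8.9        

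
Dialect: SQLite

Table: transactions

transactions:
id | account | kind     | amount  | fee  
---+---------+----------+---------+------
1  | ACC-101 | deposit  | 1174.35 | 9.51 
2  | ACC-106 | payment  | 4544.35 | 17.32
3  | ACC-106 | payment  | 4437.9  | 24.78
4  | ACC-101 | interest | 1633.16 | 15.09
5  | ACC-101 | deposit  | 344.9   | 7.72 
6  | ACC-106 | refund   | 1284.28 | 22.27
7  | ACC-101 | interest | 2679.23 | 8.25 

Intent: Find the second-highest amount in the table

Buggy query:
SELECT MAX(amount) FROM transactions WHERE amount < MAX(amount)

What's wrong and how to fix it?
Bug: MAX(amount) on the right of the comparison is an aggregate-in-WHERE error

Fix: Put the inner MAX in a scalar subquery

Corrected query:
SELECT MAX(amount) FROM transactions WHERE amount < (SELECT MAX(amount) FROM transactions)

Result:
MAX(amount)
-----------
4437.9     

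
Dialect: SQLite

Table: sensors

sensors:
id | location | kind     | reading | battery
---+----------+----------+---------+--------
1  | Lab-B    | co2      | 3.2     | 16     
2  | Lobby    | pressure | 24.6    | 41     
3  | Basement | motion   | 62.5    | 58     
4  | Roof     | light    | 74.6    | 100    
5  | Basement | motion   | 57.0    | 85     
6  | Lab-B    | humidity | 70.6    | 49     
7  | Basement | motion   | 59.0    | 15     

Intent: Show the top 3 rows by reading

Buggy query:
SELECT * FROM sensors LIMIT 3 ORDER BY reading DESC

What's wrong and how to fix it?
Bug: LIMIT must come after ORDER BY

Fix: Swap the clauses: ORDER BY first, then LIMIT

Corrected query:
SELECT * FROM sensors ORDER BY reading DESC LIMIT 3

Result:
id | location | kind     | reading | battery
---+----------+----------+---------+--------
4  | Roof     | light    | 74.6    | 100    
6  | Lab-B    | humidity | 70.6    | 49     
3  | Basement | motion   | 62.5    | 58     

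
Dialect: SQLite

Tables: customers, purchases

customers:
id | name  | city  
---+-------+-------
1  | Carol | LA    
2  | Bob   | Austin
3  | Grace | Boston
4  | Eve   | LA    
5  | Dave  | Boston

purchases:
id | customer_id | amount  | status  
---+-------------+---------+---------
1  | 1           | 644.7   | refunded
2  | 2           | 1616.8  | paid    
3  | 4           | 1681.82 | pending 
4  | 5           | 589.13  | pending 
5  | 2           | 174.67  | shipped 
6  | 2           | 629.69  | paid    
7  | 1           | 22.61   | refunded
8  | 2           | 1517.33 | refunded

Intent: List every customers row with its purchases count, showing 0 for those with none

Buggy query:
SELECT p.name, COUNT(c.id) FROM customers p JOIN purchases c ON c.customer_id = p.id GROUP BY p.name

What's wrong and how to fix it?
Bug: An inner join excludes parents with zero children

Fix: Switch to LEFT JOIN to retain unmatched parent rows

Corrected query:
SELECT p.name, COUNT(c.id) FROM customers p LEFT JOIN purchases c ON c.customer_id = p.id GROUP BY p.name

Result:
name  | COUNT(c.id)
------+------------
Bob   | 4          
Carol | 2          
Dave  | 1          
Eve   | 1          
Grace | 0          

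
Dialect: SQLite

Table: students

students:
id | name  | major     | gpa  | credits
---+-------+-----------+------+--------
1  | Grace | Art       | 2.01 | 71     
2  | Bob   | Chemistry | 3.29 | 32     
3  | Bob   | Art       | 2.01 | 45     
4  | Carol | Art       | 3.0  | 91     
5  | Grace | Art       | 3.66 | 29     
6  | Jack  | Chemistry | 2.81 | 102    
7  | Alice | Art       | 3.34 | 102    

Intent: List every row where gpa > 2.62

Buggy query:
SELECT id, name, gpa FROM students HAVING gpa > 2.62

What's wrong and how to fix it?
Bug: This is a non-aggregate query (no GROUP BY, no aggregates), so in SQLite the HAVING clause is invalid here; a row-level condition belongs in WHERE

Fix: Use WHERE for row-level filtering

Corrected query:
SELECT id, name, gpa FROM students WHERE gpa > 2.62

Result:
id | name  | gpa 
---+-------+-----
2  | Bob   | 3.29
4  | Carol | 3   
5  | Grace | 3.66
6  | Jack  | 2.81
7  | Alice | 3.34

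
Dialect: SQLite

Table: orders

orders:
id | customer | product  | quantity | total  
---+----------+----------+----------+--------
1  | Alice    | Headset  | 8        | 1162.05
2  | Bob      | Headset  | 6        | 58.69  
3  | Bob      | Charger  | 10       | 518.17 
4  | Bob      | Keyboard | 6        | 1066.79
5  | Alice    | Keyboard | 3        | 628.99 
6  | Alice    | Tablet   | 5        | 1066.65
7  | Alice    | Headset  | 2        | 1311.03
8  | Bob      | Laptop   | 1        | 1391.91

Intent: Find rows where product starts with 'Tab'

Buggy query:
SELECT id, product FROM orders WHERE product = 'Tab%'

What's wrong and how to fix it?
Bug: Wildcards only work with LIKE; '=' treats '%' as a literal character

Fix: Replace '=' with LIKE so 'Tab%' is treated as a pattern

Corrected query:
SELECT id, product FROM orders WHERE product LIKE 'Tab%'

Result:
id | product
---+--------
6  | Tablet 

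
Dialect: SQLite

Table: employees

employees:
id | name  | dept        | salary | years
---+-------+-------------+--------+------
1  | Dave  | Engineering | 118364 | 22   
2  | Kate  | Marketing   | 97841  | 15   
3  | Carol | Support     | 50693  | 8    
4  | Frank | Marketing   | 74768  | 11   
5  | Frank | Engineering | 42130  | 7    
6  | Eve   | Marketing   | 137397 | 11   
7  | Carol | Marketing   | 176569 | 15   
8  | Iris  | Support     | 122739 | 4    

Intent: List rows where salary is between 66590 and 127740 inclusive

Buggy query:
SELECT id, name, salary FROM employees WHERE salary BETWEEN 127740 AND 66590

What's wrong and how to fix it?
Bug: The bounds are reversed; BETWEEN a AND b requires a <= b to match anything

Fix: Write BETWEEN 66590 AND 127740

Corrected query:
SELECT id, name, salary FROM employees WHERE salary BETWEEN 66590 AND 127740

Result:
id | name  | salary
---+-------+-------
1  | Dave  | 118364
2  | Kate  | 97841 
4  | Frank | 74768 
8  | Iris  | 122739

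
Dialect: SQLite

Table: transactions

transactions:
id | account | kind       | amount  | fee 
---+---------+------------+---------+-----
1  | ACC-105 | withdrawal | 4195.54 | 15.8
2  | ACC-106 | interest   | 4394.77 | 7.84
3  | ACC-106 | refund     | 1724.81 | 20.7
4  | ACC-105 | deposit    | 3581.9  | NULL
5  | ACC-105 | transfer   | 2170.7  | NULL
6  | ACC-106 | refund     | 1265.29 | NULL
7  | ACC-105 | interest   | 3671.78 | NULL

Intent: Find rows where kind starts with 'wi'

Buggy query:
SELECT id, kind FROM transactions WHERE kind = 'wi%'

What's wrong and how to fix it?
Bug: '=' compares the literal string including the % character; pattern matching needs LIKE

Fix: Replace '=' with LIKE so 'wi%' is treated as a pattern

Corrected query:
SELECT id, kind FROM transactions WHERE kind LIKE 'wi%'

Result:
id | kind      
---+-----------
1  | withdrawal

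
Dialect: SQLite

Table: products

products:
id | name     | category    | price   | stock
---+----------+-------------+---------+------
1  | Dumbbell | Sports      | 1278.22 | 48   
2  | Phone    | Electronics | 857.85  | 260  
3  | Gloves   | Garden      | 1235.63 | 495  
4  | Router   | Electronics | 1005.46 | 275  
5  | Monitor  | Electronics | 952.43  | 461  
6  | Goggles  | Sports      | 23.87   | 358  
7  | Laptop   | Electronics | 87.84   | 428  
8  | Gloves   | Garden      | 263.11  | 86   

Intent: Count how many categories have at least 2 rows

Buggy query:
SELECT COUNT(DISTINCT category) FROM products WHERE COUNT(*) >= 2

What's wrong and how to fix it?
Bug: COUNT(*) cannot appear in WHERE; the per-group count doesn't exist yet

Fix: Group first with HAVING COUNT(*) >= 2, then COUNT the resulting groups

Corrected query:
SELECT COUNT(*) FROM (SELECT category FROM products GROUP BY category HAVING COUNT(*) >= 2)

Result:
COUNT(*)
--------
3       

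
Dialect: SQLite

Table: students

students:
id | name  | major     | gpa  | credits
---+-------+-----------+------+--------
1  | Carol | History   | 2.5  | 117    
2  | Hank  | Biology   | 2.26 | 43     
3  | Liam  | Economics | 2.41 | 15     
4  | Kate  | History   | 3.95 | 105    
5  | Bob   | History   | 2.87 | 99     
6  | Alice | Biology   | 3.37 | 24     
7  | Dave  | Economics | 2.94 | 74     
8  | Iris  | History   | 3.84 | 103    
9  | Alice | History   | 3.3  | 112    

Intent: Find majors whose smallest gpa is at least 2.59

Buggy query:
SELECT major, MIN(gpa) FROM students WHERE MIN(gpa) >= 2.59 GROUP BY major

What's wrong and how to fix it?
Bug: MIN() in WHERE is a misuse of aggregate

Fix: Replace WHERE with HAVING after the GROUP BY

Corrected query:
SELECT major, MIN(gpa) FROM students GROUP BY major HAVING MIN(gpa) >= 2.59

Result:
(no rows)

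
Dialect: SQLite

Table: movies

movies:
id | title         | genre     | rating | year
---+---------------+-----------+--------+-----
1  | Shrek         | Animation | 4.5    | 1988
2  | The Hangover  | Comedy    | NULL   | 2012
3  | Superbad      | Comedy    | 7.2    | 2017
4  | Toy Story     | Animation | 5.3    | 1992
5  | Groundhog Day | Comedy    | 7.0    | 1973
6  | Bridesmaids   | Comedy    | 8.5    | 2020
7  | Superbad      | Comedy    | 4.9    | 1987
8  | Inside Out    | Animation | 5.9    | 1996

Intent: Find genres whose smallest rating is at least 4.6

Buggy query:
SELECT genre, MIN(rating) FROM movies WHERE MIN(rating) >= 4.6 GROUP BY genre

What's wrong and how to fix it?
Bug: Aggregates like MIN are computed per group after WHERE runs

Fix: Use HAVING for the per-group MIN condition

Corrected query:
SELECT genre, MIN(rating) FROM movies GROUP BY genre HAVING MIN(rating) >= 4.6

Result:
genre  | MIN(rating)
-------+------------
Comedy | 4.9        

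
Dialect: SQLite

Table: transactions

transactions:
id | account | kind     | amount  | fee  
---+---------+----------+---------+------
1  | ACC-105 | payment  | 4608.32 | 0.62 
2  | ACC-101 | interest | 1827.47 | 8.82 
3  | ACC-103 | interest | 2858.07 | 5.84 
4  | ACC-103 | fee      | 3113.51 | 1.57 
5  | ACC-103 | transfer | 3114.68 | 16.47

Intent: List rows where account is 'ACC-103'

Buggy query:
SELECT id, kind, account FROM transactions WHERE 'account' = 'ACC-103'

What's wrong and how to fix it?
Bug: 'account' in single quotes is a string literal, not the column; the comparison is literal-vs-literal and never true

Fix: Remove the quotes around the column name (or use double quotes for an identifier)

Corrected query:
SELECT id, kind, account FROM transactions WHERE account = 'ACC-103'

Result:
id | kind     | account
---+----------+--------
3  | interest | ACC-103
4  | fee      | ACC-103
5  | transfer | ACC-103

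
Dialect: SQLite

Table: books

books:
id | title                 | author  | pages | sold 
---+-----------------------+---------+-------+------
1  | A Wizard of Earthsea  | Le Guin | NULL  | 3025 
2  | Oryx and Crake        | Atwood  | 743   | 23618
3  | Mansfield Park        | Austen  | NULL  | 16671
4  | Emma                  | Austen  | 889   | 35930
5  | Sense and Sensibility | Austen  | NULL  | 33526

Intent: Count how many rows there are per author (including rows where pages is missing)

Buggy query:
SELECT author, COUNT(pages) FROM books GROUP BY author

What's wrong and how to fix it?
Bug: COUNT(pages) skips NULLs, so groups with missing pages are undercounted

Fix: Replace COUNT(pages) with COUNT(*)

Corrected query:
SELECT author, COUNT(*) FROM books GROUP BY author

Result:
author  | COUNT(*)
--------+---------
Atwood  | 1       
Austen  | 3       
Le Guin | 1       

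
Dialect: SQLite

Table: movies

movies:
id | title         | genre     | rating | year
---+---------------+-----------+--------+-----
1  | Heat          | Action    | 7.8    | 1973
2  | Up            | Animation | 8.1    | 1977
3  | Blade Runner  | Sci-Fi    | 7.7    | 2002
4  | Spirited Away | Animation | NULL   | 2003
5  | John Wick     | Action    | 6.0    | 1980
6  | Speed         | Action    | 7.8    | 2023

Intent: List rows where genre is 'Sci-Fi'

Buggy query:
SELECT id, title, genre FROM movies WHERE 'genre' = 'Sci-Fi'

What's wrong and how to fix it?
Bug: Single quotes denote string literals in SQL; the column name is being compared as a constant string

Fix: Remove the quotes around the column name (or use double quotes for an identifier)

Corrected query:
SELECT id, title, genre FROM movies WHERE genre = 'Sci-Fi'

Result:
id | title        | genre 
---+--------------+-------
3  | Blade Runner | Sci-Fi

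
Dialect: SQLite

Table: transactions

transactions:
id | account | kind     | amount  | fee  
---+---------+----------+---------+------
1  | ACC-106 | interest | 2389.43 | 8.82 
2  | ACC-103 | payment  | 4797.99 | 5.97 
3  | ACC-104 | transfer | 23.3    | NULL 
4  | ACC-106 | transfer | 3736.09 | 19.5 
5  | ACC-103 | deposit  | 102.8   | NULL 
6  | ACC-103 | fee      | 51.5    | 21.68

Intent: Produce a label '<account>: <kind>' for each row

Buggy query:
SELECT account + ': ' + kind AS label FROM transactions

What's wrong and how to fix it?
Bug: '+' is numeric addition; on text columns SQLite converts them to 0 instead of concatenating

Fix: Replace + with || to concatenate text

Corrected query:
SELECT account || ': ' || kind AS label FROM transactions

Result:
label            
-----------------
ACC-106: interest
ACC-103: payment 
ACC-104: transfer
ACC-106: transfer
ACC-103: deposit 
ACC-103: fee     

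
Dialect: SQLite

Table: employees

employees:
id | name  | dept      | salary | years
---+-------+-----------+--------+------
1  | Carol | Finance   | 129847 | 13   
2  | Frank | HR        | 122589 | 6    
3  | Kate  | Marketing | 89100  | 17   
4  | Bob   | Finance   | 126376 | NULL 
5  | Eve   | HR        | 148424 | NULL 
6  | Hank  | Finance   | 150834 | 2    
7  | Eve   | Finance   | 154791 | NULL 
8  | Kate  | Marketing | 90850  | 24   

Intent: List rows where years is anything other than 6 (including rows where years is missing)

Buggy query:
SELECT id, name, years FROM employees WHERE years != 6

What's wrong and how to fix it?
Bug: Inequality against NULL is unknown, not true; rows with NULL are dropped

Fix: Handle NULL separately with IS NULL alongside the inequality

Corrected query:
SELECT id, name, years FROM employees WHERE years != 6 OR years IS NULL

Result:
id | name  | years
---+-------+------
1  | Carol | 13   
3  | Kate  | 17   
4  | Bob   | NULL 
5  | Eve   | NULL 
6  | Hank  | 2    
7  | Eve   | NULL 
8  | Kate  | 24   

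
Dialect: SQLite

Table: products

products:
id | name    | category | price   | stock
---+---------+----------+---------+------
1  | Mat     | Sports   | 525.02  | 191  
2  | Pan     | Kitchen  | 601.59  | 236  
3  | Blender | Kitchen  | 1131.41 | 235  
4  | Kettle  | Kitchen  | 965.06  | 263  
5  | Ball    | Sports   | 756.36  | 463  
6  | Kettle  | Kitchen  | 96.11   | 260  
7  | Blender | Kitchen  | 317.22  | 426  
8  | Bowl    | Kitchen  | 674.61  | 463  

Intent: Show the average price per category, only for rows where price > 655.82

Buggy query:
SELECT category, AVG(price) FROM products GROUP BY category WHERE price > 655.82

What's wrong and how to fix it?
Bug: Row-level WHERE must come before GROUP BY in the clause order

Fix: Move the WHERE clause before GROUP BY

Corrected query:
SELECT category, AVG(price) FROM products WHERE price > 655.82 GROUP BY category

Result:
category | AVG(price)
---------+-----------
Kitchen  | 923.693333
Sports   | 756.36    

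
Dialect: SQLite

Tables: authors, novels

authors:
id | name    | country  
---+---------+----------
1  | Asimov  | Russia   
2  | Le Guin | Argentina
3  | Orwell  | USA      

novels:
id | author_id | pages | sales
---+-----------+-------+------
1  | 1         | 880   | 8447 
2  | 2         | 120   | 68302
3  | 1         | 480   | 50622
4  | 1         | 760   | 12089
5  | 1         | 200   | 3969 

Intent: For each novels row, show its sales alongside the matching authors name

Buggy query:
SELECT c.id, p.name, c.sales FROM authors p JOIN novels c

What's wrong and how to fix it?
Bug: JOIN with no ON clause produces a cartesian product; every novels row pairs with every authors row

Fix: Specify the join condition linking the foreign key to the parent id

Corrected query:
SELECT c.id, p.name, c.sales FROM authors p JOIN novels c ON c.author_id = p.id

Result:
id | name    | sales
---+---------+------
1  | Asimov  | 8447 
2  | Le Guin | 68302
3  | Asimov  | 50622
4  | Asimov  | 12089
5  | Asimov  | 3969 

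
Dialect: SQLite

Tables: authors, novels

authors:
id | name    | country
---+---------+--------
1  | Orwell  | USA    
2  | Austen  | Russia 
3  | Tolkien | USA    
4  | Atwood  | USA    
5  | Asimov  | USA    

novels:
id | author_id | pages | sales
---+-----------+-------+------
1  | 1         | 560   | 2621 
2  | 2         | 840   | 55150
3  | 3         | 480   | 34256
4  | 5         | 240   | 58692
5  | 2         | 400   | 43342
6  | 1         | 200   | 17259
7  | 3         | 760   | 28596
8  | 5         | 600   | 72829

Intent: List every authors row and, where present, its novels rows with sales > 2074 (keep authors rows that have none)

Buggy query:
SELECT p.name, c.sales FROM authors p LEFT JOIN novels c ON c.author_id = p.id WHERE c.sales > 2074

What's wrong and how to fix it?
Bug: A WHERE condition on the right-hand table after LEFT JOIN drops unmatched parents

Fix: Move the right-table condition into the ON clause so unmatched parents are kept

Corrected query:
SELECT p.name, c.sales FROM authors p LEFT JOIN novels c ON c.author_id = p.id AND c.sales > 2074

Result:
name    | sales
--------+------
Orwell  | 2621 
Orwell  | 17259
Austen  | 43342
Austen  | 55150
Tolkien | 28596
Tolkien | 34256
Atwood  | NULL 
Asimov  | 58692
Asimov  | 72829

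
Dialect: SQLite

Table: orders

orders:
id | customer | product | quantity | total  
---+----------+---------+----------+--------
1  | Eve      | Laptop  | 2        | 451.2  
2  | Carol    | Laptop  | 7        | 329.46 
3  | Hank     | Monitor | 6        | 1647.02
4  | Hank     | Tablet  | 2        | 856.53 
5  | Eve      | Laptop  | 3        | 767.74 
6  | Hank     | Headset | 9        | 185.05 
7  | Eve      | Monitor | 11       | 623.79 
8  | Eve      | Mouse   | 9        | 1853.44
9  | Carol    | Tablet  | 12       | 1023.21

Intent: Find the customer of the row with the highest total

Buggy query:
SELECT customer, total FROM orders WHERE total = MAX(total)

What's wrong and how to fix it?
Bug: WHERE is evaluated per row; an aggregate over the whole table isn't defined there

Fix: Use a subquery: WHERE total = (SELECT MAX(total) FROM orders)

Corrected query:
SELECT customer, total FROM orders WHERE total = (SELECT MAX(total) FROM orders)

Result:
customer | total  
---------+--------
Eve      | 1853.44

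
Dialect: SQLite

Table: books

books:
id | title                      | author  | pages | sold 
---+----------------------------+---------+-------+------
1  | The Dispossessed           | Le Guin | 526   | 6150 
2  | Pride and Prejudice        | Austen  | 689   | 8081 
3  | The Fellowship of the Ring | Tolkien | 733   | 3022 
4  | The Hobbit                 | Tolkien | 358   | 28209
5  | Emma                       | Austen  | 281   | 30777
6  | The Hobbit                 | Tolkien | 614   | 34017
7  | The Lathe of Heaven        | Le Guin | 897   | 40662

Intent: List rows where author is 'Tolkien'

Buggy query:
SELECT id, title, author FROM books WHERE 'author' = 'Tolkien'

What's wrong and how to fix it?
Bug: Single quotes denote string literals in SQL; the column name is being compared as a constant string

Fix: Remove the quotes around the column name (or use double quotes for an identifier)

Corrected query:
SELECT id, title, author FROM books WHERE author = 'Tolkien'

Result:
id | title                      | author 
---+----------------------------+--------
3  | The Fellowship of the Ring | Tolkien
4  | The Hobbit                 | Tolkien
6  | The Hobbit                 | Tolkien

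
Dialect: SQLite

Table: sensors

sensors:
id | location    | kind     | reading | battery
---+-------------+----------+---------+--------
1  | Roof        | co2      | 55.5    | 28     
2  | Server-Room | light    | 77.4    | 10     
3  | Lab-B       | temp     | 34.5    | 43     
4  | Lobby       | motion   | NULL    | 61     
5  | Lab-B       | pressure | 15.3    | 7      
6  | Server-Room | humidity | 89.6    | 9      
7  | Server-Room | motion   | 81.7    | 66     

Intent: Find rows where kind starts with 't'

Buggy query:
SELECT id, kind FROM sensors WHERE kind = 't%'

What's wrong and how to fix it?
Bug: '=' compares the literal string including the % character; pattern matching needs LIKE

Fix: Use LIKE for wildcard pattern matching

Corrected query:
SELECT id, kind FROM sensors WHERE kind LIKE 't%'

Result:
id | kind
---+-----
3  | temp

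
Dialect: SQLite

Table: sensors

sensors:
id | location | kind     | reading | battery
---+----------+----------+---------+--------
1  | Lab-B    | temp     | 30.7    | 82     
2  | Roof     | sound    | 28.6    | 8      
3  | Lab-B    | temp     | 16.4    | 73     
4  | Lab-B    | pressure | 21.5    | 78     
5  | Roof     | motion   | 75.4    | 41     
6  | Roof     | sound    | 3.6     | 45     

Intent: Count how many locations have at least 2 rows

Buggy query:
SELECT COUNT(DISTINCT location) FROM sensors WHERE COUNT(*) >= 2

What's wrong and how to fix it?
Bug: COUNT(*) cannot appear in WHERE; the per-group count doesn't exist yet

Fix: Use a subquery that GROUPs and filters with HAVING, then count its rows

Corrected query:
SELECT COUNT(*) FROM (SELECT location FROM sensors GROUP BY location HAVING COUNT(*) >= 2)

Result:
COUNT(*)
--------
2       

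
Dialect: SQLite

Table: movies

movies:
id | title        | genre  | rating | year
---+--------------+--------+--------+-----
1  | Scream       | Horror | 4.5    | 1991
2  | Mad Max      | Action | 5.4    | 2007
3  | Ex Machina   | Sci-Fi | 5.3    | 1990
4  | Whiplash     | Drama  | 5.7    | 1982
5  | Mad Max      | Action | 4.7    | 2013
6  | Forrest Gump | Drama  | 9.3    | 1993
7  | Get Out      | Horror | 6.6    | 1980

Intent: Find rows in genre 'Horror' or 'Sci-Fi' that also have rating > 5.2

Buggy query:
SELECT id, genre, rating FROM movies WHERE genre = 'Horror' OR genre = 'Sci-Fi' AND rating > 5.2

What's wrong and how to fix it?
Bug: AND binds tighter than OR, so this parses as genre = 'Horror' OR (genre = 'Sci-Fi' AND rating > 5.2)

Fix: Group the OR with parentheses (or use IN), then AND the threshold

Corrected query:
SELECT id, genre, rating FROM movies WHERE (genre = 'Horror' OR genre = 'Sci-Fi') AND rating > 5.2

Result:
id | genre  | rating
---+--------+-------
3  | Sci-Fi | 5.3   
7  | Horror | 6.6   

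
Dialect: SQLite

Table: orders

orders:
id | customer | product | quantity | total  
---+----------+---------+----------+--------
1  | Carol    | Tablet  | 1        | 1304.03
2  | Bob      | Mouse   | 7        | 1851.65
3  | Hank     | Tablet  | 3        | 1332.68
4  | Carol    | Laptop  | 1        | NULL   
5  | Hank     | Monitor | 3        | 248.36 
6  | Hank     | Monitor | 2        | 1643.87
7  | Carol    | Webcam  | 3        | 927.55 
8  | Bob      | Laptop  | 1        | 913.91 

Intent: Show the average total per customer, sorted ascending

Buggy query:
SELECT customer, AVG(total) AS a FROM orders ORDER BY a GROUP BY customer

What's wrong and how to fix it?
Bug: ORDER BY appears before GROUP BY; SQL clause order requires GROUP BY first

Fix: Move ORDER BY to the end, after GROUP BY

Corrected query:
SELECT customer, AVG(total) AS a FROM orders GROUP BY customer ORDER BY a

Result:
customer | a      
---------+--------
Hank     | 1074.97
Carol    | 1115.79
Bob      | 1382.78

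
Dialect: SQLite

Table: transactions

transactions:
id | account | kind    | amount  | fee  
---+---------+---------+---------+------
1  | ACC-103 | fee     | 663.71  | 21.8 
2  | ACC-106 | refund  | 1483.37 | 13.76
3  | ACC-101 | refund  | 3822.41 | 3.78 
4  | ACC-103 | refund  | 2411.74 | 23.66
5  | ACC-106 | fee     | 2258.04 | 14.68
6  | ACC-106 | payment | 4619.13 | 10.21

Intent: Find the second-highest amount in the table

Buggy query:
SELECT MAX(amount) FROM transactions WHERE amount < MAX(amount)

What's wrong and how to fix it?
Bug: The inner MAX is an aggregate inside WHERE, which is not allowed

Fix: Put the inner MAX in a scalar subquery

Corrected query:
SELECT MAX(amount) FROM transactions WHERE amount < (SELECT MAX(amount) FROM transactions)

Result:
MAX(amount)
-----------
3822.41    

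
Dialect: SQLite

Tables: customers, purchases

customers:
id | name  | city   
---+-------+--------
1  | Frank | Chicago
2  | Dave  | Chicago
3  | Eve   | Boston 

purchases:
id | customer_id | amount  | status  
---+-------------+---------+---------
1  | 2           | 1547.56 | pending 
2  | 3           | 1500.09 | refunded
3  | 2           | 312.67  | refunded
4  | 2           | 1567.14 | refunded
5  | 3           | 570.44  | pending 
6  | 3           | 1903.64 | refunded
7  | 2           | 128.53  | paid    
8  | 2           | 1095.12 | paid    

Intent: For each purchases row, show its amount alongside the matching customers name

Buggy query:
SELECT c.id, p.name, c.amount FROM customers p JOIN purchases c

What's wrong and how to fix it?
Bug: JOIN with no ON clause produces a cartesian product; every purchases row pairs with every customers row

Fix: Specify the join condition linking the foreign key to the parent id

Corrected query:
SELECT c.id, p.name, c.amount FROM customers p JOIN purchases c ON c.customer_id = p.id

Result:
id | name | amount 
---+------+--------
1  | Dave | 1547.56
2  | Eve  | 1500.09
3  | Dave | 312.67 
4  | Dave | 1567.14
5  | Eve  | 570.44 
6  | Eve  | 1903.64
7  | Dave | 128.53 
8  | Dave | 1095.12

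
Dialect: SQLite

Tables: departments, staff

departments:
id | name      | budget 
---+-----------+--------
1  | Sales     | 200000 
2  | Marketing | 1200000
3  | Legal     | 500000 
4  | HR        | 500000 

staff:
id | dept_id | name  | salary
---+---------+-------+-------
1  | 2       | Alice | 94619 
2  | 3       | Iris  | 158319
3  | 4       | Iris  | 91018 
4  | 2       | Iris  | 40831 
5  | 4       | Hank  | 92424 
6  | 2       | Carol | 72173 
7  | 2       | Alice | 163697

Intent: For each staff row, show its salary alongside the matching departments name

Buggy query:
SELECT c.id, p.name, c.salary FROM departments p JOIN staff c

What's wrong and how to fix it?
Bug: JOIN with no ON clause produces a cartesian product; every staff row pairs with every departments row

Fix: Add ON c.dept_id = p.id to the JOIN

Corrected query:
SELECT c.id, p.name, c.salary FROM departments p JOIN staff c ON c.dept_id = p.id

Result:
id | name      | salary
---+-----------+-------
1  | Marketing | 94619 
2  | Legal     | 158319
3  | HR        | 91018 
4  | Marketing | 40831 
5  | HR        | 92424 
6  | Marketing | 72173 
7  | Marketing | 163697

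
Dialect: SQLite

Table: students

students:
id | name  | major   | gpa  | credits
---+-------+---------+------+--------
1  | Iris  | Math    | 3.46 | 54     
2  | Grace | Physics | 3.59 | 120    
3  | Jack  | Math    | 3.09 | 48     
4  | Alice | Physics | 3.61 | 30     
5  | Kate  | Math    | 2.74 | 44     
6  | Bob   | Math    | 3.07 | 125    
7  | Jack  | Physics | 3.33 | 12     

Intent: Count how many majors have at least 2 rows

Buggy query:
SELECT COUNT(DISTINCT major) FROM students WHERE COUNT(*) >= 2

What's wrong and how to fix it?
Bug: WHERE filters individual rows, not groups, so a group-level COUNT is invalid there

Fix: Use a subquery that GROUPs and filters with HAVING, then count its rows

Corrected query:
SELECT COUNT(*) FROM (SELECT major FROM students GROUP BY major HAVING COUNT(*) >= 2)

Result:
COUNT(*)
--------
2       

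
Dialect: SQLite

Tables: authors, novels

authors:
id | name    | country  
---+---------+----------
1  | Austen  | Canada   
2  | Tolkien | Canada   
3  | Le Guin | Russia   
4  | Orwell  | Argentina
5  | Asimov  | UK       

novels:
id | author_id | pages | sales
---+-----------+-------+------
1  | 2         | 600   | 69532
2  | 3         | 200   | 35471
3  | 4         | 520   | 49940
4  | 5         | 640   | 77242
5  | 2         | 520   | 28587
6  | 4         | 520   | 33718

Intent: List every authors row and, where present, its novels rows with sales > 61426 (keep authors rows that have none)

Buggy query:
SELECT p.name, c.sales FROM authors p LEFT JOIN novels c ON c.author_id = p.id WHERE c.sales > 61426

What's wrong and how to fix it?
Bug: A WHERE condition on the right-hand table after LEFT JOIN drops unmatched parents

Fix: Move the right-table condition into the ON clause so unmatched parents are kept

Corrected query:
SELECT p.name, c.sales FROM authors p LEFT JOIN novels c ON c.author_id = p.id AND c.sales > 61426

Result:
name    | sales
--------+------
Austen  | NULL 
Tolkien | 69532
Le Guin | NULL 
Orwell  | NULL 
Asimov  | 77242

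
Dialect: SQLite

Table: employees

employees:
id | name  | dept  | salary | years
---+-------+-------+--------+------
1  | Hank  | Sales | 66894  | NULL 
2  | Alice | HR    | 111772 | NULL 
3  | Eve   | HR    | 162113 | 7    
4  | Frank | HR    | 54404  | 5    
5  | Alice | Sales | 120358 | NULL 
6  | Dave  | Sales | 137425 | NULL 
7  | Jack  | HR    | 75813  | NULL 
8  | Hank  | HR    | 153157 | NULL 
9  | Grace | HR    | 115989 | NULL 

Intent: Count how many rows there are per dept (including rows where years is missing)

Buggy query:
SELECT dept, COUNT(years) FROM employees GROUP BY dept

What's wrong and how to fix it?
Bug: COUNT(column) counts non-NULL values only; rows with NULL years aren't counted

Fix: Replace COUNT(years) with COUNT(*)

Corrected query:
SELECT dept, COUNT(*) FROM employees GROUP BY dept

Result:
dept  | COUNT(*)
------+---------
HR    | 6       
Sales | 3       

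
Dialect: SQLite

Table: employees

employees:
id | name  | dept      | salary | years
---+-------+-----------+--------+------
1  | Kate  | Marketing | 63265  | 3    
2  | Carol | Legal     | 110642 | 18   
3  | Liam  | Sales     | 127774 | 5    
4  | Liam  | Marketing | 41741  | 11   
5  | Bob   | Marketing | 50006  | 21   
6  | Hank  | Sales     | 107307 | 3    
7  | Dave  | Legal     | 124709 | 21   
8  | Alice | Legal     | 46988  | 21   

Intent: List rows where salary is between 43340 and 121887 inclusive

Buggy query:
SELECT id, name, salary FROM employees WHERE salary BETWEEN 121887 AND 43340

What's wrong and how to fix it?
Bug: The bounds are reversed; BETWEEN a AND b requires a <= b to match anything

Fix: Swap the bounds so the smaller value comes first

Corrected query:
SELECT id, name, salary FROM employees WHERE salary BETWEEN 43340 AND 121887

Result:
id | name  | salary
---+-------+-------
1  | Kate  | 63265 
2  | Carol | 110642
5  | Bob   | 50006 
6  | Hank  | 107307
8  | Alice | 46988 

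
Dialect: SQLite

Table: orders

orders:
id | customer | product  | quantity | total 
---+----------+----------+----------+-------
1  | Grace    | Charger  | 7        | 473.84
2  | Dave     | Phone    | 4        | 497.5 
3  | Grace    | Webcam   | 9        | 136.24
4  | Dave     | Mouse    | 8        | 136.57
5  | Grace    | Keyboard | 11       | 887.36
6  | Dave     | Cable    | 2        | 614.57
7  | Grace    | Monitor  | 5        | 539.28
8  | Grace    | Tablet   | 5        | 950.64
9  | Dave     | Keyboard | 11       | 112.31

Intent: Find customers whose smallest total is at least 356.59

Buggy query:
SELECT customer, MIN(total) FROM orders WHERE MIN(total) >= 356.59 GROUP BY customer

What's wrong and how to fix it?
Bug: MIN() in WHERE is a misuse of aggregate

Fix: Use HAVING for the per-group MIN condition

Corrected query:
SELECT customer, MIN(total) FROM orders GROUP BY customer HAVING MIN(total) >= 356.59

Result:
(no rows)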